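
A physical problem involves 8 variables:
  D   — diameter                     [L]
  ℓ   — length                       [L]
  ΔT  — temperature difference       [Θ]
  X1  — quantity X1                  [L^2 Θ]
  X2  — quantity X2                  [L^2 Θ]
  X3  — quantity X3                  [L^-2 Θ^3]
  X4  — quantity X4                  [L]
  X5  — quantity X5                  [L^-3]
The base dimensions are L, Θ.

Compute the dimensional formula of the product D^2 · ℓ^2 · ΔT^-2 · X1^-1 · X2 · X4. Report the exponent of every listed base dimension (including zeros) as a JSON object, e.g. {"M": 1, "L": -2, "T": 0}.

{"L": 5, "Θ": -2}

Write exponents as rows L,Θ / cols D,ℓ,ΔT,X1,X2,X3,X4,X5:
  L: [ 1  1  0  2  2 -2  1 -3]
  Θ: [ 0  0  1  1  1  3  0  0]
  [L]: (2)·1+(2)·1+(-2)·0+(-1)·2+(1)·2+(1)·1 = 5
  [Θ]: (2)·0+(2)·0+(-2)·1+(-1)·1+(1)·1+(1)·0 = -2
⇒ L^5 Θ^-2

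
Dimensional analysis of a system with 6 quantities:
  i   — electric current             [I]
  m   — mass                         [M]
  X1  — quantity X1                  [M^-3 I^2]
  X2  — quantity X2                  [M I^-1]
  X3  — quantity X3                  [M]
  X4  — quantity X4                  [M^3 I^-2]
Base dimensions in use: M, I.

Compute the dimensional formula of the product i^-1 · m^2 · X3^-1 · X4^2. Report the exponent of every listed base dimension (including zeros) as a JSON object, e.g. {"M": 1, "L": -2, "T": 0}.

Dimensional matrix (M×I by i×m×X1×X2×X3×X4):
  M: [ 0  1 -3  1  1  3]
  I: [ 1  0  2 -1  0 -2]
  [M]: (-1)·0+(2)·1+(-1)·1+(2)·3 = 7
  [I]: (-1)·1+(2)·0+(-1)·0+(2)·-2 = -5
⇒ M^7 I^-5

{"M": 7, "I": -5}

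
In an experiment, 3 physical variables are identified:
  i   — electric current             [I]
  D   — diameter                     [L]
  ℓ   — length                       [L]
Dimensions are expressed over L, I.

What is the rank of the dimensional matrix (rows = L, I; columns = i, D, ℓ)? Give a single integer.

Dimensional matrix (L×I by i×D×ℓ):
  L: [ 0  1  1]
  I: [ 1  0  0]
RREF → pivots at {i,D} ⇒ r = 2

2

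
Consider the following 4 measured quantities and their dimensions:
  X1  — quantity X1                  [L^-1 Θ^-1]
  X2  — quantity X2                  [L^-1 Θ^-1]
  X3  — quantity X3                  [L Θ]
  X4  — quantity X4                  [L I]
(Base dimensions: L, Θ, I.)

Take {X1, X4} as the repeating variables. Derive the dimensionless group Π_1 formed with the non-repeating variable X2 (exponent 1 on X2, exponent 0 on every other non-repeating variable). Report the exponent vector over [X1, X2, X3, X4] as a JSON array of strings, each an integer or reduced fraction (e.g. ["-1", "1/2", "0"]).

["-1", "1", "0", "0"]

Dimensional matrix (L×Θ×I by X1×X2×X3×X4):
  L: [-1 -1  1  1]
  Θ: [-1 -1  1  0]
  I: [ 0  0  0  1]
Row reduction gives pivot columns X1,X4; rank = 2
Repeat: X1,X4; free: X2,X3
RREF:
  r0: [   1    1   -1    0]
  r1: [   0    0    0    1]
  r2: [   0    0    0    0]
Fix exponent of X2 at 1, X3 at 0; solve each RREF row for its pivot's exponent:
  r0: exp(X1) + (1)·1 = 0 ⇒ exp(X1) = -1
  r1: exp(X4) + (0)·1 = 0 ⇒ exp(X4) = 0
Π_1 = X1^-1 · X2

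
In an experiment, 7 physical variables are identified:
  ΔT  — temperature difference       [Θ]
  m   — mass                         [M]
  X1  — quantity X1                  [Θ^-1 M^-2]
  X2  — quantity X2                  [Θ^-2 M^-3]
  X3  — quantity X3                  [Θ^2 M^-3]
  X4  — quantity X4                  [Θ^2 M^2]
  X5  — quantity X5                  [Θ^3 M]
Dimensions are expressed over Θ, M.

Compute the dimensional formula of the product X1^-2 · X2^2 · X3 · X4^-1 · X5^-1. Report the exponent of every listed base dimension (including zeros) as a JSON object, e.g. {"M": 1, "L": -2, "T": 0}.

Dimensional matrix (Θ×M by ΔT×m×X1×X2×X3×X4×X5):
  Θ: [ 1  0 -1 -2  2  2  3]
  M: [ 0  1 -2 -3 -3  2  1]
  [Θ]: (-2)·-1+(2)·-2+(1)·2+(-1)·2+(-1)·3 = -5
  [M]: (-2)·-2+(2)·-3+(1)·-3+(-1)·2+(-1)·1 = -8
⇒ Θ^-5 M^-8

{"Θ": -5, "M": -8}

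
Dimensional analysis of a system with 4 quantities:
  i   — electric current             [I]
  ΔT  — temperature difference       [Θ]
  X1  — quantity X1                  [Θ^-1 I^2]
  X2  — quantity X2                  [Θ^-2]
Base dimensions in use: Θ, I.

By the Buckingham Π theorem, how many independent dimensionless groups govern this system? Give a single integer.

2

Write exponents as rows Θ,I / cols i,ΔT,X1,X2:
  Θ: [ 0  1 -1 -2]
  I: [ 1  0  2  0]
RREF → pivots at {i,ΔT} ⇒ r = 2
Π count = n − r = 4 − 2 = 2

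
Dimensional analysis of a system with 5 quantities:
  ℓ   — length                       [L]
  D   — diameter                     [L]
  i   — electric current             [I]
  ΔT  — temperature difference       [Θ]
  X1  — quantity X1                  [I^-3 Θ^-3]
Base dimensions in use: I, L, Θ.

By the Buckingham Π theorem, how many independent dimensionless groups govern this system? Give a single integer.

2

Exponent matrix [I,L,Θ] × [ℓ,D,i,ΔT,X1]:
  I: [ 0  0  1  0 -3]
  L: [ 1  1  0  0  0]
  Θ: [ 0  0  0  1 -3]
Echelon form has 3 nonzero rows (pivots: ℓ,i,ΔT)
5 vars − rank 3 = 2 Π groups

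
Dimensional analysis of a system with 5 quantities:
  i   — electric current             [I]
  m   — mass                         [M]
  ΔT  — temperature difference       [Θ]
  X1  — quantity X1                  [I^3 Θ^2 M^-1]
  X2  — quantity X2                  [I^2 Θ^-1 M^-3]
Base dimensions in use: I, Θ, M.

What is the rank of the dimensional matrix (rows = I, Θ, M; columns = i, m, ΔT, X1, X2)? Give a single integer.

3

Exponent matrix [I,Θ,M] × [i,m,ΔT,X1,X2]:
  I: [ 1  0  0  3  2]
  Θ: [ 0  0  1  2 -1]
  M: [ 0  1  0 -1 -3]
RREF → pivots at {i,m,ΔT} ⇒ r = 3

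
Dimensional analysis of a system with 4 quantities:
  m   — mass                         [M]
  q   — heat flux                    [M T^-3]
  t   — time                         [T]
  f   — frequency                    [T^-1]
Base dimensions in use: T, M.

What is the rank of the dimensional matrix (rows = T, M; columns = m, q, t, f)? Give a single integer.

2

Dimensional matrix (T×M by m×q×t×f):
  T: [ 0 -3  1 -1]
  M: [ 1  1  0  0]
Row reduction gives pivot columns m,q; rank = 2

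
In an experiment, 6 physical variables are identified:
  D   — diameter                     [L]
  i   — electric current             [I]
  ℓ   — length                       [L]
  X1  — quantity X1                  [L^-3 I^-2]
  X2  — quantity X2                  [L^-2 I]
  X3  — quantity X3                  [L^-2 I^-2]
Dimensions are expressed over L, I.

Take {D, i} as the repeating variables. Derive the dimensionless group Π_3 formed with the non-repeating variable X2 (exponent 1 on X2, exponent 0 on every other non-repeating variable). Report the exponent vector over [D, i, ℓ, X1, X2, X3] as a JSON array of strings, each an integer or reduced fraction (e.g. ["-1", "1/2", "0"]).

["2", "-1", "0", "0", "1", "0"]

Write exponents as rows L,I / cols D,i,ℓ,X1,X2,X3:
  L: [ 1  0  1 -3 -2 -2]
  I: [ 0  1  0 -2  1 -2]
Echelon form has 2 nonzero rows (pivots: D,i)
Pivot set = {D,i}, free = {ℓ,X1,X2,X3}
RREF:
  r0: [   1    0    1   -3   -2   -2]
  r1: [   0    1    0   -2    1   -2]
Fix exponent of X2 at 1, ℓ at 0, X1 at 0, X3 at 0; solve each RREF row for its pivot's exponent:
  r0: exp(D) + (-2)·1 = 0 ⇒ exp(D) = 2
  r1: exp(i) + (1)·1 = 0 ⇒ exp(i) = -1
Π_3 = D^2 · i^-1 · X2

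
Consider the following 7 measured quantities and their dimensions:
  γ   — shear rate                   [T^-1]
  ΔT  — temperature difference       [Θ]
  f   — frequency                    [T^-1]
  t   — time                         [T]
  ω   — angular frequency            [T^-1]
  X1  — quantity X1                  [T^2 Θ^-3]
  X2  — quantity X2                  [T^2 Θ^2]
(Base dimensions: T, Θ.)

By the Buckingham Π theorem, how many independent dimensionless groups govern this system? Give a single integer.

Exponent matrix [T,Θ] × [γ,ΔT,f,t,ω,X1,X2]:
  T: [-1  0 -1  1 -1  2  2]
  Θ: [ 0  1  0  0  0 -3  2]
RREF → pivots at {γ,ΔT} ⇒ r = 2
n=7, r=2 ⇒ 5 dimensionless groups

5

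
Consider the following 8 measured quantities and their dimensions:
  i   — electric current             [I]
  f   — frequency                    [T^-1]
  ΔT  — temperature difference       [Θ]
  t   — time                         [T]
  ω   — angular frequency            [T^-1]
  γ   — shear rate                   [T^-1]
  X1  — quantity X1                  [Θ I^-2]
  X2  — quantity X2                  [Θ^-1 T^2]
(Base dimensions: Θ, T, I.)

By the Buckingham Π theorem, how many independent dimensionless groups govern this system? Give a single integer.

Dimensional matrix (Θ×T×I by i×f×ΔT×t×ω×γ×X1×X2):
  Θ: [ 0  0  1  0  0  0  1 -1]
  T: [ 0 -1  0  1 -1 -1  0  2]
  I: [ 1  0  0  0  0  0 -2  0]
RREF → pivots at {i,f,ΔT} ⇒ r = 3
8 vars − rank 3 = 5 Π groups

5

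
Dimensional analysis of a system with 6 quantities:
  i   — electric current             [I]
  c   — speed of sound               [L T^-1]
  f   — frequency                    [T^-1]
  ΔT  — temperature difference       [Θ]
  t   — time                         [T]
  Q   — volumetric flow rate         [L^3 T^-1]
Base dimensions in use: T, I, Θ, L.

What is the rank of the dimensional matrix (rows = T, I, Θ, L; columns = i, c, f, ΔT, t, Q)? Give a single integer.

4

Write exponents as rows T,I,Θ,L / cols i,c,f,ΔT,t,Q:
  T: [ 0 -1 -1  0  1 -1]
  I: [ 1  0  0  0  0  0]
  Θ: [ 0  0  0  1  0  0]
  L: [ 0  1  0  0  0  3]
Row reduction gives pivot columns i,c,f,ΔT; rank = 4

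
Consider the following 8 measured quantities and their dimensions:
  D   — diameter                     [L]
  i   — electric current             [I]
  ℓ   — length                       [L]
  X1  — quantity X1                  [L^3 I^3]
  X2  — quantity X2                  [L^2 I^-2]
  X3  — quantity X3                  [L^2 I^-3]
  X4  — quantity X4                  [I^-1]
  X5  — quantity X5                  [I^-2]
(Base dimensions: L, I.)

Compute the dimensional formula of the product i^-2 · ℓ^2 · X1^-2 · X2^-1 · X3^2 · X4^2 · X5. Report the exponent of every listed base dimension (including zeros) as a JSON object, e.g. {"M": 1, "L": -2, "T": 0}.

Dimensional matrix (L×I by D×i×ℓ×X1×X2×X3×X4×X5):
  L: [ 1  0  1  3  2  2  0  0]
  I: [ 0  1  0  3 -2 -3 -1 -2]
  [L]: (-2)·0+(2)·1+(-2)·3+(-1)·2+(2)·2+(2)·0+(1)·0 = -2
  [I]: (-2)·1+(2)·0+(-2)·3+(-1)·-2+(2)·-3+(2)·-1+(1)·-2 = -16
⇒ L^-2 I^-16

{"L": -2, "I": -16}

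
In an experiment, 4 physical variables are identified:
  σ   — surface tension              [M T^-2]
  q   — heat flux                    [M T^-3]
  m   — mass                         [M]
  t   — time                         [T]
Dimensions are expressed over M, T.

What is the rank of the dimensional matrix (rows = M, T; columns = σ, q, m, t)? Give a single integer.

2

Write exponents as rows M,T / cols σ,q,m,t:
  M: [ 1  1  1  0]
  T: [-2 -3  0  1]
Echelon form has 2 nonzero rows (pivots: σ,q)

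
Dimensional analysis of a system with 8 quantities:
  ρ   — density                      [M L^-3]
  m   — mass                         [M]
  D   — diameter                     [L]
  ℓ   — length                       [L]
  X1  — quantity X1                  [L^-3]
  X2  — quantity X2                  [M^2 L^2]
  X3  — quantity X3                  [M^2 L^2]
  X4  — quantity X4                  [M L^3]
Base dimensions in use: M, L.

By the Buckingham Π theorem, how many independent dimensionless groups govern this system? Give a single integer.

Write exponents as rows M,L / cols ρ,m,D,ℓ,X1,X2,X3,X4:
  M: [ 1  1  0  0  0  2  2  1]
  L: [-3  0  1  1 -3  2  2  3]
Row reduction gives pivot columns ρ,m; rank = 2
Π count = n − r = 8 − 2 = 6

6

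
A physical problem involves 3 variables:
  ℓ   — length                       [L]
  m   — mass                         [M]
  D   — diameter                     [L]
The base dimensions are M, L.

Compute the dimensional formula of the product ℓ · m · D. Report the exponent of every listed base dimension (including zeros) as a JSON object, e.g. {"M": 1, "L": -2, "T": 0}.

Write exponents as rows M,L / cols ℓ,m,D:
  M: [ 0  1  0]
  L: [ 1  0  1]
  [M]: (1)·0+(1)·1+(1)·0 = 1
  [L]: (1)·1+(1)·0+(1)·1 = 2
⇒ M L^2

{"M": 1, "L": 2}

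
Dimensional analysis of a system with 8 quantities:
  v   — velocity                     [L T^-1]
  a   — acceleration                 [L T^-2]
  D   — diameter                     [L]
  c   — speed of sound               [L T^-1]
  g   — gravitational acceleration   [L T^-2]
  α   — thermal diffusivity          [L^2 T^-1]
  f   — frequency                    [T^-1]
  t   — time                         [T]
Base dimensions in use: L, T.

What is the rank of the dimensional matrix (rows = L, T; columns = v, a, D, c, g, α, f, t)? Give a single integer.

2

Dimensional matrix (L×T by v×a×D×c×g×α×f×t):
  L: [ 1  1  1  1  1  2  0  0]
  T: [-1 -2  0 -1 -2 -1 -1  1]
Echelon form has 2 nonzero rows (pivots: v,a)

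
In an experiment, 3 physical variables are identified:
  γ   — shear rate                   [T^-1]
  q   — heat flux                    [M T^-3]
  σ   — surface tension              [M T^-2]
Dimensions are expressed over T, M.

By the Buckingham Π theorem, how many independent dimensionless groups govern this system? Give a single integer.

1

Dimensional matrix (T×M by γ×q×σ):
  T: [-1 -3 -2]
  M: [ 0  1  1]
RREF → pivots at {γ,q} ⇒ r = 2
Π count = n − r = 3 − 2 = 1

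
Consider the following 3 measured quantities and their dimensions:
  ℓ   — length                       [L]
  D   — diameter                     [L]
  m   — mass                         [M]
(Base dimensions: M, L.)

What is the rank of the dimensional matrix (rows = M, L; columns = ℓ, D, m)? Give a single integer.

Exponent matrix [M,L] × [ℓ,D,m]:
  M: [ 0  0  1]
  L: [ 1  1  0]
Echelon form has 2 nonzero rows (pivots: ℓ,m)

2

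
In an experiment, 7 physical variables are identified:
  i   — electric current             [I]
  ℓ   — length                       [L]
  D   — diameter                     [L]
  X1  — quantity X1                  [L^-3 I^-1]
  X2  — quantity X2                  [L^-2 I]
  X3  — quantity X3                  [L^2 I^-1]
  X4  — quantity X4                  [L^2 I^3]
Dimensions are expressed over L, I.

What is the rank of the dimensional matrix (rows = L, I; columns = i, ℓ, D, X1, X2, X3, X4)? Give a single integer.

Write exponents as rows L,I / cols i,ℓ,D,X1,X2,X3,X4:
  L: [ 0  1  1 -3 -2  2  2]
  I: [ 1  0  0 -1  1 -1  3]
Row reduction gives pivot columns i,ℓ; rank = 2

2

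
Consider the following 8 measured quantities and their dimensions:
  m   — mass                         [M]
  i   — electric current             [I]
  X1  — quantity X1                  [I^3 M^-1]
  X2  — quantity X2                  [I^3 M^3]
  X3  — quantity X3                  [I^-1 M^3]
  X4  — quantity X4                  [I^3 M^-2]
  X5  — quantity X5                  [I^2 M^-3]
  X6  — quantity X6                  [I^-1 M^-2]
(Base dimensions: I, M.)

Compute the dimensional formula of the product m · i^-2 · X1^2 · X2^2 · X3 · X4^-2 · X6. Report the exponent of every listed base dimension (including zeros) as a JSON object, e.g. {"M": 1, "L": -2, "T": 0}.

Exponent matrix [I,M] × [m,i,X1,X2,X3,X4,X5,X6]:
  I: [ 0  1  3  3 -1  3  2 -1]
  M: [ 1  0 -1  3  3 -2 -3 -2]
  [I]: (1)·0+(-2)·1+(2)·3+(2)·3+(1)·-1+(-2)·3+(1)·-1 = 2
  [M]: (1)·1+(-2)·0+(2)·-1+(2)·3+(1)·3+(-2)·-2+(1)·-2 = 10
⇒ I^2 M^10

{"I": 2, "M": 10}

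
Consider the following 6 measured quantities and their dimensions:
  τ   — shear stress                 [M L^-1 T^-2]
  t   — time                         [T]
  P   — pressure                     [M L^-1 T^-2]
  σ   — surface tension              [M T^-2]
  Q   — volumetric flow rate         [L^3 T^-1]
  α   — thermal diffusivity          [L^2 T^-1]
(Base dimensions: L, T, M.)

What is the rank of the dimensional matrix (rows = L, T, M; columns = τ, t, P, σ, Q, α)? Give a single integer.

Exponent matrix [L,T,M] × [τ,t,P,σ,Q,α]:
  L: [-1  0 -1  0  3  2]
  T: [-2  1 -2 -2 -1 -1]
  M: [ 1  0  1  1  0  0]
Row reduction gives pivot columns τ,t,σ; rank = 3

3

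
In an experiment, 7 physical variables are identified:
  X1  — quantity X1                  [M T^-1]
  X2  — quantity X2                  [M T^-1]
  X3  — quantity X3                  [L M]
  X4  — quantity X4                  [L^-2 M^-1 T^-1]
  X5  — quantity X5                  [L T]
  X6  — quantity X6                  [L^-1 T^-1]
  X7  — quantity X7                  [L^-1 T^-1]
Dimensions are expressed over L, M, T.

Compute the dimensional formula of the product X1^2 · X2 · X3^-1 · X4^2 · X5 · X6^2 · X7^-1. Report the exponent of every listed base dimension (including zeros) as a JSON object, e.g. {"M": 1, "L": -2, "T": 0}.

Dimensional matrix (L×M×T by X1×X2×X3×X4×X5×X6×X7):
  L: [ 0  0  1 -2  1 -1 -1]
  M: [ 1  1  1 -1  0  0  0]
  T: [-1 -1  0 -1  1 -1 -1]
  [L]: (2)·0+(1)·0+(-1)·1+(2)·-2+(1)·1+(2)·-1+(-1)·-1 = -5
  [M]: (2)·1+(1)·1+(-1)·1+(2)·-1+(1)·0+(2)·0+(-1)·0 = 0
  [T]: (2)·-1+(1)·-1+(-1)·0+(2)·-1+(1)·1+(2)·-1+(-1)·-1 = -5
⇒ L^-5 T^-5

{"L": -5, "M": 0, "T": -5}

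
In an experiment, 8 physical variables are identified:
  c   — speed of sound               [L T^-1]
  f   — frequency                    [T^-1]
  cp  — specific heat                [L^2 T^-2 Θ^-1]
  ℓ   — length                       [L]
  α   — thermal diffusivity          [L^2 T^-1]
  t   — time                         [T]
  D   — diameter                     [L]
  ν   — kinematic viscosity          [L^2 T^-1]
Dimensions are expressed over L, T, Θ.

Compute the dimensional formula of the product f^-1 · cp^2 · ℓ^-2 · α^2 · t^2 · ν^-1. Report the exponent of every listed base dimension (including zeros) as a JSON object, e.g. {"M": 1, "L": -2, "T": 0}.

{"L": 4, "T": -2, "Θ": -2}

Exponent matrix [L,T,Θ] × [c,f,cp,ℓ,α,t,D,ν]:
  L: [ 1  0  2  1  2  0  1  2]
  T: [-1 -1 -2  0 -1  1  0 -1]
  Θ: [ 0  0 -1  0  0  0  0  0]
  [L]: (-1)·0+(2)·2+(-2)·1+(2)·2+(2)·0+(-1)·2 = 4
  [T]: (-1)·-1+(2)·-2+(-2)·0+(2)·-1+(2)·1+(-1)·-1 = -2
  [Θ]: (-1)·0+(2)·-1+(-2)·0+(2)·0+(2)·0+(-1)·0 = -2
⇒ L^4 T^-2 Θ^-2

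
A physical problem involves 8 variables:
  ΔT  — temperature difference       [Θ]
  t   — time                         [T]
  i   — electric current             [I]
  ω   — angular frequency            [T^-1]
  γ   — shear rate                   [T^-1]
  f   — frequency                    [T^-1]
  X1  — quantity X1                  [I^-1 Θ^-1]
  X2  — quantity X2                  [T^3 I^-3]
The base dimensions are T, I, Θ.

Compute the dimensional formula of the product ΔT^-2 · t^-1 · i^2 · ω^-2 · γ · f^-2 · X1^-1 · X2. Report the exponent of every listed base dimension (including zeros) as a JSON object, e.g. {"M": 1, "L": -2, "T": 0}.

Write exponents as rows T,I,Θ / cols ΔT,t,i,ω,γ,f,X1,X2:
  T: [ 0  1  0 -1 -1 -1  0  3]
  I: [ 0  0  1  0  0  0 -1 -3]
  Θ: [ 1  0  0  0  0  0 -1  0]
  [T]: (-2)·0+(-1)·1+(2)·0+(-2)·-1+(1)·-1+(-2)·-1+(-1)·0+(1)·3 = 5
  [I]: (-2)·0+(-1)·0+(2)·1+(-2)·0+(1)·0+(-2)·0+(-1)·-1+(1)·-3 = 0
  [Θ]: (-2)·1+(-1)·0+(2)·0+(-2)·0+(1)·0+(-2)·0+(-1)·-1+(1)·0 = -1
⇒ T^5 Θ^-1

{"T": 5, "I": 0, "Θ": -1}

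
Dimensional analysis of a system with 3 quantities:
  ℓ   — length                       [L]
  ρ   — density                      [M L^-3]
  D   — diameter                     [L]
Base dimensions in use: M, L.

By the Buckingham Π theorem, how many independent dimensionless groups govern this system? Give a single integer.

1

Write exponents as rows M,L / cols ℓ,ρ,D:
  M: [ 0  1  0]
  L: [ 1 -3  1]
Echelon form has 2 nonzero rows (pivots: ℓ,ρ)
Π count = n − r = 3 − 2 = 1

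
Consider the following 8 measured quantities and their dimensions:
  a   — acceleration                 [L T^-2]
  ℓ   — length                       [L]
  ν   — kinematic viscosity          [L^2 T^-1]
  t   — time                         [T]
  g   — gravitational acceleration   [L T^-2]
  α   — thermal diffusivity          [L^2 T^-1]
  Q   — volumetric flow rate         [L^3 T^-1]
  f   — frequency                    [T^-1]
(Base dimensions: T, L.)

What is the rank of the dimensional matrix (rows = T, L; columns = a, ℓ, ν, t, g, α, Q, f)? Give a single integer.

Exponent matrix [T,L] × [a,ℓ,ν,t,g,α,Q,f]:
  T: [-2  0 -1  1 -2 -1 -1 -1]
  L: [ 1  1  2  0  1  2  3  0]
Echelon form has 2 nonzero rows (pivots: a,ℓ)

2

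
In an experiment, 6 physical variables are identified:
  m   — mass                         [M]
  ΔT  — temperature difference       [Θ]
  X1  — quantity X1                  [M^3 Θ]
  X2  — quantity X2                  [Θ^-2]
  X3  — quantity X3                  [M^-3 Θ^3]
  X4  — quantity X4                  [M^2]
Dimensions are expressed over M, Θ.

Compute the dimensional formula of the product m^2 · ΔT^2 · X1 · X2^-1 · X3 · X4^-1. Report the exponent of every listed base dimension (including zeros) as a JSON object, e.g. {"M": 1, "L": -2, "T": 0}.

{"M": 0, "Θ": 8}

Exponent matrix [M,Θ] × [m,ΔT,X1,X2,X3,X4]:
  M: [ 1  0  3  0 -3  2]
  Θ: [ 0  1  1 -2  3  0]
  [M]: (2)·1+(2)·0+(1)·3+(-1)·0+(1)·-3+(-1)·2 = 0
  [Θ]: (2)·0+(2)·1+(1)·1+(-1)·-2+(1)·3+(-1)·0 = 8
⇒ Θ^8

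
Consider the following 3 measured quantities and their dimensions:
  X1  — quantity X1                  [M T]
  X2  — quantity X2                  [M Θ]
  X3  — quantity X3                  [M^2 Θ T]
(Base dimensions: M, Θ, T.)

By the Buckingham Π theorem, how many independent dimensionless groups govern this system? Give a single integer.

1

Write exponents as rows M,Θ,T / cols X1,X2,X3:
  M: [ 1  1  2]
  Θ: [ 0  1  1]
  T: [ 1  0  1]
Row reduction gives pivot columns X1,X2; rank = 2
3 vars − rank 2 = 1 Π group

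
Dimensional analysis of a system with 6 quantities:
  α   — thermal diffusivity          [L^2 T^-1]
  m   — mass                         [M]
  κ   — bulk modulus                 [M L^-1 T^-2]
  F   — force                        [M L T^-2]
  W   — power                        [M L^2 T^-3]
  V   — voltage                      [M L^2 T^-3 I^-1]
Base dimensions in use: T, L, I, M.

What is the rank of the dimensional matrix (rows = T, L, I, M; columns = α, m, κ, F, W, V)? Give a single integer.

Dimensional matrix (T×L×I×M by α×m×κ×F×W×V):
  T: [-1  0 -2 -2 -3 -3]
  L: [ 2  0 -1  1  2  2]
  I: [ 0  0  0  0  0 -1]
  M: [ 0  1  1  1  1  1]
RREF → pivots at {α,m,κ,V} ⇒ r = 4

4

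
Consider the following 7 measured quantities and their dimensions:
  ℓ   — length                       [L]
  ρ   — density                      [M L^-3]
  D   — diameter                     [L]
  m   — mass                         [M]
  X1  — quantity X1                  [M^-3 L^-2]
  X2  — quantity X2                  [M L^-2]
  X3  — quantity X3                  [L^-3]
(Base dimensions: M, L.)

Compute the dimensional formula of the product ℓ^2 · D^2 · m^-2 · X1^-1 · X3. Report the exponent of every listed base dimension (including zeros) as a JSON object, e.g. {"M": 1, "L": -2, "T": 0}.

{"M": 1, "L": 3}

Write exponents as rows M,L / cols ℓ,ρ,D,m,X1,X2,X3:
  M: [ 0  1  0  1 -3  1  0]
  L: [ 1 -3  1  0 -2 -2 -3]
  [M]: (2)·0+(2)·0+(-2)·1+(-1)·-3+(1)·0 = 1
  [L]: (2)·1+(2)·1+(-2)·0+(-1)·-2+(1)·-3 = 3
⇒ M L^3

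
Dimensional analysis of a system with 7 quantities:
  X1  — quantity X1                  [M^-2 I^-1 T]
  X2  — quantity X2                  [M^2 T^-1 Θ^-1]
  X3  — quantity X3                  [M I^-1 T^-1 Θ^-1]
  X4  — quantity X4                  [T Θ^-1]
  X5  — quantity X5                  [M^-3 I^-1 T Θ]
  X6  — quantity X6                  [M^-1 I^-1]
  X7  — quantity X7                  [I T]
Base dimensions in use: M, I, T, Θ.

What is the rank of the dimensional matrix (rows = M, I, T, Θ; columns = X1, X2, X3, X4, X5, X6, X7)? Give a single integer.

3

Dimensional matrix (M×I×T×Θ by X1×X2×X3×X4×X5×X6×X7):
  M: [-2  2  1  0 -3 -1  0]
  I: [-1  0 -1  0 -1 -1  1]
  T: [ 1 -1 -1  1  1  0  1]
  Θ: [ 0 -1 -1 -1  1  0  0]
Echelon form has 3 nonzero rows (pivots: X1,X2,X3)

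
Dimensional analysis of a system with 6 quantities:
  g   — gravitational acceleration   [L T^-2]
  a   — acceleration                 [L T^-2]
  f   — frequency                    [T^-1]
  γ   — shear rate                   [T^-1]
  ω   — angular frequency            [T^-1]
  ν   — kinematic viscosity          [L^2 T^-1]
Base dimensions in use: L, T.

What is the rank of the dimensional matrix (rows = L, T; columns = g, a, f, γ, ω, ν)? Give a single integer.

Dimensional matrix (L×T by g×a×f×γ×ω×ν):
  L: [ 1  1  0  0  0  2]
  T: [-2 -2 -1 -1 -1 -1]
Echelon form has 2 nonzero rows (pivots: g,f)

2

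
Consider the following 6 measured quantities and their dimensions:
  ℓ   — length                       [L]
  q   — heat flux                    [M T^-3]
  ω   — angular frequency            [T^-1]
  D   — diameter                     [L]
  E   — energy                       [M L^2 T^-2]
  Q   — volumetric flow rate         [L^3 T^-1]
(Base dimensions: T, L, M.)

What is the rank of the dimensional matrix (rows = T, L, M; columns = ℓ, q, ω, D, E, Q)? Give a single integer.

Write exponents as rows T,L,M / cols ℓ,q,ω,D,E,Q:
  T: [ 0 -3 -1  0 -2 -1]
  L: [ 1  0  0  1  2  3]
  M: [ 0  1  0  0  1  0]
Row reduction gives pivot columns ℓ,q,ω; rank = 3

3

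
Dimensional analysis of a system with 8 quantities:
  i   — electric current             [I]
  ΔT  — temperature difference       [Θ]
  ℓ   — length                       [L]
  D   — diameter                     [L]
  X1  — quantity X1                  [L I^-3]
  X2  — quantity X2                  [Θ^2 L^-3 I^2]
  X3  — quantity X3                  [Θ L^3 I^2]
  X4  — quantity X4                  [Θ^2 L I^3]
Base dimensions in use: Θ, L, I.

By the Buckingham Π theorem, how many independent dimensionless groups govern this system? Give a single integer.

5

Exponent matrix [Θ,L,I] × [i,ΔT,ℓ,D,X1,X2,X3,X4]:
  Θ: [ 0  1  0  0  0  2  1  2]
  L: [ 0  0  1  1  1 -3  3  1]
  I: [ 1  0  0  0 -3  2  2  3]
RREF → pivots at {i,ΔT,ℓ} ⇒ r = 3
8 vars − rank 3 = 5 Π groups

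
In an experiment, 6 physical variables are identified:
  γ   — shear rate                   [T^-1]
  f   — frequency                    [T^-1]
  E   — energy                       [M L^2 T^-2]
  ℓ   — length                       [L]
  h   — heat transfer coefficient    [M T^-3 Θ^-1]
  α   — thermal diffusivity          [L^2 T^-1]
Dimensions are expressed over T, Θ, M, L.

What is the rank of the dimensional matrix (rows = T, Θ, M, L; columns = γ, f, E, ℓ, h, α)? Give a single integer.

Write exponents as rows T,Θ,M,L / cols γ,f,E,ℓ,h,α:
  T: [-1 -1 -2  0 -3 -1]
  Θ: [ 0  0  0  0 -1  0]
  M: [ 0  0  1  0  1  0]
  L: [ 0  0  2  1  0  2]
Row reduction gives pivot columns γ,E,ℓ,h; rank = 4

4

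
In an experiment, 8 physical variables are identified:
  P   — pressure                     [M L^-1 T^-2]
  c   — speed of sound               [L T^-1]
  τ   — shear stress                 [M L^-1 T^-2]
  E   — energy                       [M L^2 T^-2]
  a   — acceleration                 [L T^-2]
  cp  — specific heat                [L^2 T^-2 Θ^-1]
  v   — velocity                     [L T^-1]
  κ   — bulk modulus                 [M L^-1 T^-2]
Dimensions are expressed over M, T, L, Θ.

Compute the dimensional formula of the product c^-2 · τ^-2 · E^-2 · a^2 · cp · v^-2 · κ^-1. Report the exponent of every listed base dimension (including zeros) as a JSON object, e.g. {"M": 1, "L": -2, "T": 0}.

Exponent matrix [M,T,L,Θ] × [P,c,τ,E,a,cp,v,κ]:
  M: [ 1  0  1  1  0  0  0  1]
  T: [-2 -1 -2 -2 -2 -2 -1 -2]
  L: [-1  1 -1  2  1  2  1 -1]
  Θ: [ 0  0  0  0  0 -1  0  0]
  [M]: (-2)·0+(-2)·1+(-2)·1+(2)·0+(1)·0+(-2)·0+(-1)·1 = -5
  [T]: (-2)·-1+(-2)·-2+(-2)·-2+(2)·-2+(1)·-2+(-2)·-1+(-1)·-2 = 8
  [L]: (-2)·1+(-2)·-1+(-2)·2+(2)·1+(1)·2+(-2)·1+(-1)·-1 = -1
  [Θ]: (-2)·0+(-2)·0+(-2)·0+(2)·0+(1)·-1+(-2)·0+(-1)·0 = -1
⇒ M^-5 T^8 L^-1 Θ^-1

{"M": -5, "T": 8, "L": -1, "Θ": -1}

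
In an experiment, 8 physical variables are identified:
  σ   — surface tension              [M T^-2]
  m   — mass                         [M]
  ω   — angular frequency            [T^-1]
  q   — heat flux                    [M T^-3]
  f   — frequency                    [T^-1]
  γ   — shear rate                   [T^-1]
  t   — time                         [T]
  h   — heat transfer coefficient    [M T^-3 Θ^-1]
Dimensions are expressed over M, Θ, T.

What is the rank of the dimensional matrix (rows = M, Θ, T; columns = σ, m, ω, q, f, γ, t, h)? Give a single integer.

3

Exponent matrix [M,Θ,T] × [σ,m,ω,q,f,γ,t,h]:
  M: [ 1  1  0  1  0  0  0  1]
  Θ: [ 0  0  0  0  0  0  0 -1]
  T: [-2  0 -1 -3 -1 -1  1 -3]
Echelon form has 3 nonzero rows (pivots: σ,m,h)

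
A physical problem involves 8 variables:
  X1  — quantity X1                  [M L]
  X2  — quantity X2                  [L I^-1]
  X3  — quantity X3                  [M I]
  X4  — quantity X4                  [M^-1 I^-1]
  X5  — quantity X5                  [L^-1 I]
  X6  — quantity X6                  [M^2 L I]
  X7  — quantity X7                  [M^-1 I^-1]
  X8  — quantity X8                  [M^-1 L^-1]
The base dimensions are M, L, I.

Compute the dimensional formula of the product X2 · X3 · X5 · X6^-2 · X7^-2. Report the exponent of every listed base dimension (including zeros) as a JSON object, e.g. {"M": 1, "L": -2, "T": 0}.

Write exponents as rows M,L,I / cols X1,X2,X3,X4,X5,X6,X7,X8:
  M: [ 1  0  1 -1  0  2 -1 -1]
  L: [ 1  1  0  0 -1  1  0 -1]
  I: [ 0 -1  1 -1  1  1 -1  0]
  [M]: (1)·0+(1)·1+(1)·0+(-2)·2+(-2)·-1 = -1
  [L]: (1)·1+(1)·0+(1)·-1+(-2)·1+(-2)·0 = -2
  [I]: (1)·-1+(1)·1+(1)·1+(-2)·1+(-2)·-1 = 1
⇒ M^-1 L^-2 I

{"M": -1, "L": -2, "I": 1}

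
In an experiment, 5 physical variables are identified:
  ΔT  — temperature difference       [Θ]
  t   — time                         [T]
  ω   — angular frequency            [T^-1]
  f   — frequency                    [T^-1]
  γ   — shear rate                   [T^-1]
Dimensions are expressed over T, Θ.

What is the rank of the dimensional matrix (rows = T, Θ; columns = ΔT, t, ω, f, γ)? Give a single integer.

2

Write exponents as rows T,Θ / cols ΔT,t,ω,f,γ:
  T: [ 0  1 -1 -1 -1]
  Θ: [ 1  0  0  0  0]
Row reduction gives pivot columns ΔT,t; rank = 2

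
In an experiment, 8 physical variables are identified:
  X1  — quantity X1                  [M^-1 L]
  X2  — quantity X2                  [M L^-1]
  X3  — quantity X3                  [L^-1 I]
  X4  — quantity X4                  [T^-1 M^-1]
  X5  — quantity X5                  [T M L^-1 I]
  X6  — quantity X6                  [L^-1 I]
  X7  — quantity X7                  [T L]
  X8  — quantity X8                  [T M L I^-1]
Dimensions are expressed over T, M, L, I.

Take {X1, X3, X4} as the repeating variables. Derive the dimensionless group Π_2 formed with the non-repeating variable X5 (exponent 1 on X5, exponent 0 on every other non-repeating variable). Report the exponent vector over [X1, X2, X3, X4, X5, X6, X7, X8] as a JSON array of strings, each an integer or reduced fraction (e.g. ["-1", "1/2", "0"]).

Write exponents as rows T,M,L,I / cols X1,X2,X3,X4,X5,X6,X7,X8:
  T: [ 0  0  0 -1  1  0  1  1]
  M: [-1  1  0 -1  1  0  0  1]
  L: [ 1 -1 -1  0 -1 -1  1  1]
  I: [ 0  0  1  0  1  1  0 -1]
Echelon form has 3 nonzero rows (pivots: X1,X3,X4)
Pivot set = {X1,X3,X4}, free = {X2,X5,X6,X7,X8}
RREF:
  r0: [   1   -1    0    0    0    0    1    0]
  r1: [   0    0    1    0    1    1    0   -1]
  r2: [   0    0    0    1   -1    0   -1   -1]
  r3: [   0    0    0    0    0    0    0    0]
Fix exponent of X5 at 1, X2 at 0, X6 at 0, X7 at 0, X8 at 0; solve each RREF row for its pivot's exponent:
  r0: exp(X1) + (0)·1 = 0 ⇒ exp(X1) = 0
  r1: exp(X3) + (1)·1 = 0 ⇒ exp(X3) = -1
  r2: exp(X4) + (-1)·1 = 0 ⇒ exp(X4) = 1
Π_2 = X3^-1 · X4 · X5

["0", "0", "-1", "1", "1", "0", "0", "0"]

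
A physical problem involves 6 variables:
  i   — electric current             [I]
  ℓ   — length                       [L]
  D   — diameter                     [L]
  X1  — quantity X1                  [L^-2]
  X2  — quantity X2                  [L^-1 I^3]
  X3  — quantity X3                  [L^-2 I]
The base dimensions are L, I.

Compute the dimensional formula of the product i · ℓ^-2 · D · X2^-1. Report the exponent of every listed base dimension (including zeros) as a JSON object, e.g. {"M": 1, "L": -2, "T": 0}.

{"L": 0, "I": -2}

Write exponents as rows L,I / cols i,ℓ,D,X1,X2,X3:
  L: [ 0  1  1 -2 -1 -2]
  I: [ 1  0  0  0  3  1]
  [L]: (1)·0+(-2)·1+(1)·1+(-1)·-1 = 0
  [I]: (1)·1+(-2)·0+(1)·0+(-1)·3 = -2
⇒ I^-2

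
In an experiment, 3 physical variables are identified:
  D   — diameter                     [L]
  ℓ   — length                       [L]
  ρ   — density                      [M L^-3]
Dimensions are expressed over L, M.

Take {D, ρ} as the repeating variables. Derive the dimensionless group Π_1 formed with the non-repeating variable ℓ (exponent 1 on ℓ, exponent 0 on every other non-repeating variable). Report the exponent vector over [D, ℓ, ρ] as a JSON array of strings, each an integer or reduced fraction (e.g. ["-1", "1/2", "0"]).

Write exponents as rows L,M / cols D,ℓ,ρ:
  L: [ 1  1 -3]
  M: [ 0  0  1]
RREF → pivots at {D,ρ} ⇒ r = 2
Repeat: D,ρ; free: ℓ
RREF:
  r0: [   1    1    0]
  r1: [   0    0    1]
Fix exponent of ℓ at 1; solve each RREF row for its pivot's exponent:
  r0: exp(D) + (1)·1 = 0 ⇒ exp(D) = -1
  r1: exp(ρ) + (0)·1 = 0 ⇒ exp(ρ) = 0
Π_1 = D^-1 · ℓ

["-1", "1", "0"]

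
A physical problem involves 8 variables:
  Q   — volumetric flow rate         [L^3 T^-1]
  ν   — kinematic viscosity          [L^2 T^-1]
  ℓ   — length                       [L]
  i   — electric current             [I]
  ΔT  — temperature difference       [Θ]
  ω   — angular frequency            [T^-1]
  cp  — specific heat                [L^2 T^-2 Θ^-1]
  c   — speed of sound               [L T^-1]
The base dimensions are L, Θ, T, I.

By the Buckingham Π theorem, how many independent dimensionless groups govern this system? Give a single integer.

Dimensional matrix (L×Θ×T×I by Q×ν×ℓ×i×ΔT×ω×cp×c):
  L: [ 3  2  1  0  0  0  2  1]
  Θ: [ 0  0  0  0  1  0 -1  0]
  T: [-1 -1  0  0  0 -1 -2 -1]
  I: [ 0  0  0  1  0  0  0  0]
Row reduction gives pivot columns Q,ν,i,ΔT; rank = 4
n=8, r=4 ⇒ 4 dimensionless groups

4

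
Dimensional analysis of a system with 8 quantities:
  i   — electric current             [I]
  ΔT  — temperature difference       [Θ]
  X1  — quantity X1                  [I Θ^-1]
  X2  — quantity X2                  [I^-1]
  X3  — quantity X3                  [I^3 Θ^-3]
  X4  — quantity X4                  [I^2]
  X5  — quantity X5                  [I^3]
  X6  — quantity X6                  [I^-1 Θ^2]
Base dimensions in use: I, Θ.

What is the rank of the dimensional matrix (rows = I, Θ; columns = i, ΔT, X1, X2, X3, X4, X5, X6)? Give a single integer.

Exponent matrix [I,Θ] × [i,ΔT,X1,X2,X3,X4,X5,X6]:
  I: [ 1  0  1 -1  3  2  3 -1]
  Θ: [ 0  1 -1  0 -3  0  0  2]
Echelon form has 2 nonzero rows (pivots: i,ΔT)

2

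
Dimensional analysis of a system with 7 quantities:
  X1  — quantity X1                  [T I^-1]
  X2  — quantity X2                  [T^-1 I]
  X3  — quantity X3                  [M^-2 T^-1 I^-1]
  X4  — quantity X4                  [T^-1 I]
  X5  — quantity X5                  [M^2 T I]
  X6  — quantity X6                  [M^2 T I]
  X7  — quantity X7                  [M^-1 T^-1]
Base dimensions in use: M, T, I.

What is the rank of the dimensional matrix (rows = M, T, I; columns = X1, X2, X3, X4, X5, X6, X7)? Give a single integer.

2

Write exponents as rows M,T,I / cols X1,X2,X3,X4,X5,X6,X7:
  M: [ 0  0 -2  0  2  2 -1]
  T: [ 1 -1 -1 -1  1  1 -1]
  I: [-1  1 -1  1  1  1  0]
RREF → pivots at {X1,X3} ⇒ r = 2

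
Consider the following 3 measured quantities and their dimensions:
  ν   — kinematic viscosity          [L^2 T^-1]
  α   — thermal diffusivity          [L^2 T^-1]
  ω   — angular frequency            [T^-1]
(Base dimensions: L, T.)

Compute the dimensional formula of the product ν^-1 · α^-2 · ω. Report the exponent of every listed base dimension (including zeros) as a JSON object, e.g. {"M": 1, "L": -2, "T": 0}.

Write exponents as rows L,T / cols ν,α,ω:
  L: [ 2  2  0]
  T: [-1 -1 -1]
  [L]: (-1)·2+(-2)·2+(1)·0 = -6
  [T]: (-1)·-1+(-2)·-1+(1)·-1 = 2
⇒ L^-6 T^2

{"L": -6, "T": 2}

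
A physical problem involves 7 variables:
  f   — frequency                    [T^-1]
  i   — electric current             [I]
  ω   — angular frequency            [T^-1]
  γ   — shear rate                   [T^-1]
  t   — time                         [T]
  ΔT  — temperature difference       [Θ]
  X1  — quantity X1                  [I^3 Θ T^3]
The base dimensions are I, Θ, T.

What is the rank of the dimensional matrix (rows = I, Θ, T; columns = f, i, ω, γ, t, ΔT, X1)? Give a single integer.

Dimensional matrix (I×Θ×T by f×i×ω×γ×t×ΔT×X1):
  I: [ 0  1  0  0  0  0  3]
  Θ: [ 0  0  0  0  0  1  1]
  T: [-1  0 -1 -1  1  0  3]
RREF → pivots at {f,i,ΔT} ⇒ r = 3

3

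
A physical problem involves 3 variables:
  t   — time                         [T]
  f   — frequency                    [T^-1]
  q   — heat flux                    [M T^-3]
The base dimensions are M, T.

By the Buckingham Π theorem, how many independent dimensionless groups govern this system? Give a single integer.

1

Write exponents as rows M,T / cols t,f,q:
  M: [ 0  0  1]
  T: [ 1 -1 -3]
Row reduction gives pivot columns t,q; rank = 2
3 vars − rank 2 = 1 Π group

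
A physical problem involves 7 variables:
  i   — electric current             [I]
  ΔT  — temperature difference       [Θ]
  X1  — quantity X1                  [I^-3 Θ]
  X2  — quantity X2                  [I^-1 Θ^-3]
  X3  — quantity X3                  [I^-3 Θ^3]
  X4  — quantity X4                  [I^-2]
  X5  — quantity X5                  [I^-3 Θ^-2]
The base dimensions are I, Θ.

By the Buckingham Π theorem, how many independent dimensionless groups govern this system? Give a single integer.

5

Exponent matrix [I,Θ] × [i,ΔT,X1,X2,X3,X4,X5]:
  I: [ 1  0 -3 -1 -3 -2 -3]
  Θ: [ 0  1  1 -3  3  0 -2]
RREF → pivots at {i,ΔT} ⇒ r = 2
7 vars − rank 2 = 5 Π groups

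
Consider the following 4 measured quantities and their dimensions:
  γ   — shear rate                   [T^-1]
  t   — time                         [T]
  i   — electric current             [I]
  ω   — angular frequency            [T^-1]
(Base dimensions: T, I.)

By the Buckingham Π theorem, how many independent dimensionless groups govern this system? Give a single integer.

Exponent matrix [T,I] × [γ,t,i,ω]:
  T: [-1  1  0 -1]
  I: [ 0  0  1  0]
RREF → pivots at {γ,i} ⇒ r = 2
Π count = n − r = 4 − 2 = 2

2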